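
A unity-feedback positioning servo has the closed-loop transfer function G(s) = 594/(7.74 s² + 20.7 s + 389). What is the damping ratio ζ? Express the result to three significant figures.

Dividing through by 7.74: denominator becomes s² + 2.674 s + 50.26.
So ω_n = √50.26 = 7.09 rad/s and ζ = 2.674/(2·7.09) = 0.189.

ζ ≈ 0.189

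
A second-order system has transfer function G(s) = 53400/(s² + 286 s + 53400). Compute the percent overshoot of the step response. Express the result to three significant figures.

Comparing the denominator to s² + 2ζω_n s + ω_n²: ω_n = √53400 = 231 rad/s, and 2ζω_n = 286 so ζ = 286/(2·231) = 0.619.
%OS = 100·exp(−πζ/√(1−ζ²)) = 8.42%.

%OS ≈ 8.42%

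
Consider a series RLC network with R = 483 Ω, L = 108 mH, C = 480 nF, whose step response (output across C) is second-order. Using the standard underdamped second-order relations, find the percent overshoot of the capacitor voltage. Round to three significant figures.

For a series RLC circuit (capacitor voltage as output), ω_n = 1/√(LC) = 1/√(108 mH · 480 nF) = 4390 rad/s.
ζ = (R/2)·√(C/L) = (483/2)·√(480 nF/108 mH) = 0.509.
%OS = 100·exp(−πζ/√(1−ζ²)) = 15.6%.

%OS ≈ 15.6%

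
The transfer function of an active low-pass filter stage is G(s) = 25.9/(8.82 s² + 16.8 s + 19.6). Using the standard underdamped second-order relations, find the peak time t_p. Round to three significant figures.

t_p ≈ 2.74 s

Dividing through by 8.82: denominator becomes s² + 1.905 s + 2.222.
So ω_n = √2.222 = 1.49 rad/s and ζ = 1.905/(2·1.49) = 0.639.
ω_d = ω_n√(1−ζ²) = 1.15 rad/s. t_p = π/ω_d = 2.74 s.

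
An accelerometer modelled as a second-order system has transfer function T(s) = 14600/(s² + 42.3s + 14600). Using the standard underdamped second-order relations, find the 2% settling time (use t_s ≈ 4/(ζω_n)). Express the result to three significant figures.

t_s ≈ 0.189 s

Matching coefficients with s² + 2ζω_n s + ω_n² gives ω_n² = 14600 ⇒ ω_n = 121 rad/s, and ζ = 42.3/(2ω_n) = 0.175.
t_s ≈ 4/(ζω_n) = 4/(0.175·121) = 0.189 s.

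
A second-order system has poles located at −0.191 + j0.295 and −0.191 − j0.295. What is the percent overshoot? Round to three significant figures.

%OS ≈ 13.1%

The poles are at −σ ± jω_d with σ = 0.191 and ω_d = 0.295, so ω_n = √(σ²+ω_d²) = 0.351 rad/s and ζ = σ/ω_n = 0.543.
%OS = 100·exp(−πζ/√(1−ζ²)) = 13.1%.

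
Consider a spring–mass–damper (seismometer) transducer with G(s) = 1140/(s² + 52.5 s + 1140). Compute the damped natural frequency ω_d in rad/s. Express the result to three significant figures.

ω_n = √1140 = 33.8 rad/s; ζ = 52.5/(2·33.8) = 0.777.
The damped frequency ω_d = ω_n√(1−ζ²) = 21.2 rad/s.

ω_d ≈ 21.2 rad/s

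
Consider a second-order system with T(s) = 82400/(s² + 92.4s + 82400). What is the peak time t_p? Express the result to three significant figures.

ω_n = √82400 = 287 rad/s; ζ = 92.4/(2·287) = 0.161.
The damped frequency ω_d = ω_n√(1−ζ²) = 283 rad/s. Then t_p = π/ω_d = 0.0111 s.

t_p ≈ 0.0111 s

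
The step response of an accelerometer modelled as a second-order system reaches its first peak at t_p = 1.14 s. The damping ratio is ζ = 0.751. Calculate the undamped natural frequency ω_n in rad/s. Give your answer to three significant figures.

ω_n ≈ 4.17 rad/s

Peak time t_p = π/ω_d, so ω_d = π/t_p = π/1.14 = 2.76 rad/s.
ω_n = ω_d/√(1−ζ²) = 2.76/√0.436 = 4.17 rad/s.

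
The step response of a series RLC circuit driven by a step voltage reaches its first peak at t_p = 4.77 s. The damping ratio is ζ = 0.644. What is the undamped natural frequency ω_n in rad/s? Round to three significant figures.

ω_n ≈ 0.861 rad/s

Peak time t_p = π/ω_d, so ω_d = π/t_p = π/4.77 = 0.659 rad/s.
ω_n = ω_d/√(1−ζ²) = 0.659/√0.585 = 0.861 rad/s.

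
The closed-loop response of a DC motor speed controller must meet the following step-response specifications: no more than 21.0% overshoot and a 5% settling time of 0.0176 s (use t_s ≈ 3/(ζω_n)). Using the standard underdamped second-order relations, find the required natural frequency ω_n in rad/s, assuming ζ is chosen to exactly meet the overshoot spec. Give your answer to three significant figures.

From %OS = 100·exp(−πζ/√(1−ζ²)), invert to get ζ = −ln(OS)/√(π² + ln²(OS)) with OS = 0.210.
−ln 0.210 = 1.561, so ζ = 1.561/√(π² + 2.436) = 0.445.
From t_s ≈ 3/(ζω_n): ω_n = 3/(ζ·t_s) = 3/(0.445·0.0176) = 383 rad/s.

ω_n ≈ 383 rad/s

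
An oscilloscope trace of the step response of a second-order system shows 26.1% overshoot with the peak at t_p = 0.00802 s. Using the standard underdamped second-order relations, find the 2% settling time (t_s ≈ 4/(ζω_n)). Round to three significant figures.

t_s ≈ 0.0239 s

The overshoot fixes ζ = −ln(OS)/√(π²+ln²(OS)) = 0.393.
From t_p = π/ω_d, ω_d = π/0.00802 = 392 rad/s, so ω_n = ω_d/√(1−ζ²) = 426 rad/s.
t_s ≈ 4/(ζω_n) = 4/(0.393·426) = 0.0239 s.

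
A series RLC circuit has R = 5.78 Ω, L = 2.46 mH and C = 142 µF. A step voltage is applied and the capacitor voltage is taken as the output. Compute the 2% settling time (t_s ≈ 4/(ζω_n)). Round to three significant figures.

t_s ≈ 0.00340 s

For a series RLC circuit (capacitor voltage as output), ω_n = 1/√(LC) = 1/√(2.46 mH · 142 µF) = 1690 rad/s.
ζ = (R/2)·√(C/L) = (5.78/2)·√(142 µF/2.46 mH) = 0.694.
t_s ≈ 4/(ζω_n) = 0.00340 s.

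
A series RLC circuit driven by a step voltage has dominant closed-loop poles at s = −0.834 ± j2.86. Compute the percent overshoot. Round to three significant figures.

%OS ≈ 40.0%

The poles are at −σ ± jω_d with σ = 0.834 and ω_d = 2.86, so ω_n = √(σ²+ω_d²) = 2.98 rad/s and ζ = σ/ω_n = 0.280.
Overshoot: exp(−π·0.280/√(1−0.280²)) = 0.400, i.e. 40.0%.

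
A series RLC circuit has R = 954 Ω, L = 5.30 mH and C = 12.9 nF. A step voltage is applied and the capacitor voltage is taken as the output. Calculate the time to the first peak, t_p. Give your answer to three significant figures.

t_p ≈ 0.0000389 s

For a series RLC circuit (capacitor voltage as output), ω_n = 1/√(LC) = 1/√(5.30 mH · 12.9 nF) = 121000 rad/s.
ζ = (R/2)·√(C/L) = (954/2)·√(12.9 nF/5.30 mH) = 0.744.
The damped frequency ω_d = ω_n√(1−ζ²) = 80800 rad/s. t_p = π/ω_d = 0.0000389 s.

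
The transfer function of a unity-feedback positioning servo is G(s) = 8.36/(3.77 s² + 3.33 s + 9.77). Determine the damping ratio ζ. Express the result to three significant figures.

Dividing through by 3.77: denominator becomes s² + 0.8833 s + 2.592.
So ω_n = √2.592 = 1.61 rad/s and ζ = 0.8833/(2·1.61) = 0.274.

ζ ≈ 0.274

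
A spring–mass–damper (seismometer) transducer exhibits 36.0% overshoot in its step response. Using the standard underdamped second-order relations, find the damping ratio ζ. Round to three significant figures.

ζ ≈ 0.309

Inverting the overshoot relation: ζ = |ln 0.360|/√(π² + ln²0.360) = 0.309.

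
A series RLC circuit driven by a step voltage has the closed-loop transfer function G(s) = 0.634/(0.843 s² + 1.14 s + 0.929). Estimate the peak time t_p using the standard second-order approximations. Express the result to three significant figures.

t_p ≈ 3.91 s

Dividing through by 0.843: denominator becomes s² + 1.352 s + 1.102.
So ω_n = √1.102 = 1.05 rad/s and ζ = 1.352/(2·1.05) = 0.644.
ω_d = 1.05·√(1 − 0.644²) = 0.803 rad/s. t_p = π/ω_d = 3.91 s.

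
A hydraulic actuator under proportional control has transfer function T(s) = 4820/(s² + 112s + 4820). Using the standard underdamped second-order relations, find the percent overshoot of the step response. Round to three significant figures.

%OS ≈ 1.37%

Comparing the denominator to s² + 2ζω_n s + ω_n²: ω_n = √4820 = 69.4 rad/s, and 2ζω_n = 112 so ζ = 112/(2·69.4) = 0.807.
%OS = 100·exp(−πζ/√(1−ζ²)) = 1.37%.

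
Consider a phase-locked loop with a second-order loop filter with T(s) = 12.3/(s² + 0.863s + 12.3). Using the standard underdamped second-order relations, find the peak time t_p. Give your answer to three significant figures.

Comparing the denominator to s² + 2ζω_n s + ω_n²: ω_n = √12.3 = 3.51 rad/s, and 2ζω_n = 0.863 so ζ = 0.863/(2·3.51) = 0.123.
ω_d = ω_n√(1−ζ²) = 3.48 rad/s. Then t_p = π/ω_d = 0.903 s.

t_p ≈ 0.903 s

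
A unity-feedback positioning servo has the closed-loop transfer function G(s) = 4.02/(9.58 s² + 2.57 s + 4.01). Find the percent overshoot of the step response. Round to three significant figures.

%OS ≈ 51.4%

Dividing through by 9.58: denominator becomes s² + 0.2683 s + 0.4186.
So ω_n = √0.4186 = 0.647 rad/s and ζ = 0.2683/(2·0.647) = 0.207.
%OS = 100 e^{−πζ/√(1−ζ²)} with ζ = 0.207 gives 51.4%.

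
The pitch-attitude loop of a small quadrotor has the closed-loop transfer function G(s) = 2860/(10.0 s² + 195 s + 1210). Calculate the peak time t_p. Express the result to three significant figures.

Dividing through by 10.0: denominator becomes s² + 19.50 s + 121.0.
So ω_n = √121.0 = 11.0 rad/s and ζ = 19.50/(2·11.0) = 0.886.
ω_d = ω_n√(1−ζ²) = 5.09 rad/s. t_p = π/ω_d = 0.617 s.

t_p ≈ 0.617 s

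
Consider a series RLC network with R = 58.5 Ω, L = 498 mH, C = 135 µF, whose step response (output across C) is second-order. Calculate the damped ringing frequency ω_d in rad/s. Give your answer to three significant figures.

For a series RLC circuit (capacitor voltage as output), ω_n = 1/√(LC) = 1/√(498 mH · 135 µF) = 122 rad/s.
ζ = (R/2)·√(C/L) = (58.5/2)·√(135 µF/498 mH) = 0.482.
ω_d = ω_n√(1−ζ²) = 107 rad/s.

ω_d ≈ 107 rad/s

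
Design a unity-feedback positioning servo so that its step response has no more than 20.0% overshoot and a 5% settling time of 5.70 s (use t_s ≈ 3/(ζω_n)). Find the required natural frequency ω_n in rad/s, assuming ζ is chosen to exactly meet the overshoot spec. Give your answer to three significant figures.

ζ = −ln(OS)/√(π² + (ln OS)²). With OS = 0.200, ln OS = −1.609 and ζ = 1.609/3.530 = 0.456.
From t_s ≈ 3/(ζω_n): ω_n = 3/(ζ·t_s) = 3/(0.456·5.70) = 1.15 rad/s.

ω_n ≈ 1.15 rad/s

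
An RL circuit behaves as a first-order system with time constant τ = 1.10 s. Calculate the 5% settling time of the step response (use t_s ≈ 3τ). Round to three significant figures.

t_s ≈ 3τ = 3.30 s.

t_s ≈ 3.30 s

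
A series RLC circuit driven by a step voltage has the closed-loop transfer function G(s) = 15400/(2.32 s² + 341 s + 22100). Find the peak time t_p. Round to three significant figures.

Dividing through by 2.32: denominator becomes s² + 147.0 s + 9526.
So ω_n = √9526 = 97.6 rad/s and ζ = 147.0/(2·97.6) = 0.753.
ω_d = ω_n√(1−ζ²) = 64.2 rad/s. t_p = π/ω_d = 0.0489 s.

t_p ≈ 0.0489 s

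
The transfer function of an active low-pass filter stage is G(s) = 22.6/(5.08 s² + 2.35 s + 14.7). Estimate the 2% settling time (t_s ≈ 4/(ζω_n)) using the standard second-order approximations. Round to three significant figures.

Dividing through by 5.08: denominator becomes s² + 0.4626 s + 2.894.
So ω_n = √2.894 = 1.70 rad/s and ζ = 0.4626/(2·1.70) = 0.136.
t_s ≈ 4/(ζω_n) = 17.3 s.

t_s ≈ 17.3 s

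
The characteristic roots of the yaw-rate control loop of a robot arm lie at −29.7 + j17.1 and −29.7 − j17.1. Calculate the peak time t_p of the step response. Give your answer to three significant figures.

t_p = π/ω_d with ω_d = 17.1 (the imaginary part), so t_p = 0.184 s.

t_p ≈ 0.184 s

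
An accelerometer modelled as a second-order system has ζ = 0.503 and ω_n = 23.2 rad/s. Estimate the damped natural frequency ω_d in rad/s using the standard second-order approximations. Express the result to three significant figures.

ω_d ≈ 20.1 rad/s

ω_d = ω_n√(1−ζ²) = 23.2·√0.747 = 20.1 rad/s.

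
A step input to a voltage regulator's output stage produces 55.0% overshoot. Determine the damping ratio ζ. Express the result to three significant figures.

ζ ≈ 0.187

Inverting the overshoot relation: ζ = |ln 0.550|/√(π² + ln²0.550) = 0.187.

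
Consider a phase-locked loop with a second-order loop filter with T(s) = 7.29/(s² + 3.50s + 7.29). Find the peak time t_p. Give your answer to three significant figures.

t_p ≈ 1.53 s

Comparing the denominator to s² + 2ζω_n s + ω_n²: ω_n = √7.29 = 2.70 rad/s, and 2ζω_n = 3.50 so ζ = 3.50/(2·2.70) = 0.648.
The damped frequency ω_d = ω_n√(1−ζ²) = 2.06 rad/s. Then t_p = π/ω_d = 1.53 s.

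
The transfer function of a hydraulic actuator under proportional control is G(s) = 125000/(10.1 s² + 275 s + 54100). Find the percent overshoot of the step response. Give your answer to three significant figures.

Dividing through by 10.1: denominator becomes s² + 27.23 s + 5356.
So ω_n = √5356 = 73.2 rad/s and ζ = 27.23/(2·73.2) = 0.186.
Overshoot: exp(−π·0.186/√(1−0.186²)) = 0.552, i.e. 55.2%.

%OS ≈ 55.2%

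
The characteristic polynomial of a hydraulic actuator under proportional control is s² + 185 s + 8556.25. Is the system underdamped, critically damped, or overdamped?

a² − 4b = 185² − 4·8556.25 = 0 (repeated real root); the system is critically damped.

critically damped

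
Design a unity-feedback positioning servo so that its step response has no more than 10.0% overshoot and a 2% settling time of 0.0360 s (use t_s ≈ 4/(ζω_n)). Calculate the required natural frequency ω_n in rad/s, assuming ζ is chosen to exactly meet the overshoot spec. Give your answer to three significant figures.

ω_n ≈ 188 rad/s

From %OS = 100·exp(−πζ/√(1−ζ²)), invert to get ζ = −ln(OS)/√(π² + ln²(OS)) with OS = 0.100.
−ln 0.100 = 2.303, so ζ = 2.303/√(π² + 5.302) = 0.591.
Then ω_n = 4/(ζ t_s) = 4/(0.591 × 0.0360) = 188 rad/s.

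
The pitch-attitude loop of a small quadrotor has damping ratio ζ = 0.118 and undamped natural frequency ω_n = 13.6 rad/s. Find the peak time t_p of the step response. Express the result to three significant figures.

t_p ≈ 0.233 s

The damped frequency is ω_d = ω_n√(1−ζ²) = 13.6·√(1−0.0139) = 13.5 rad/s.
Peak time t_p = π/ω_d = π/13.5 = 0.233 s.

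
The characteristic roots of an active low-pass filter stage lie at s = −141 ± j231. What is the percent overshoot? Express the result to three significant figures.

With σ = 141, ω_d = 231: ω_n = √(σ²+ω_d²) = 271 rad/s, ζ = σ/ω_n = 0.521.
%OS = 100 e^{−πζ/√(1−ζ²)} with ζ = 0.521 gives 14.7%.

%OS ≈ 14.7%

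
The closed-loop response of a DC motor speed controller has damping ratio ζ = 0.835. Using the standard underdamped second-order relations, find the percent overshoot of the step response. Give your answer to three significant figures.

%OS ≈ 0.850%

For an underdamped second-order system, %OS = 100·exp(−πζ/√(1−ζ²)).
πζ/√(1−ζ²) = π·0.835/√(1−0.697) = 4.767, so %OS = 100·e^(−4.767) = 0.850%.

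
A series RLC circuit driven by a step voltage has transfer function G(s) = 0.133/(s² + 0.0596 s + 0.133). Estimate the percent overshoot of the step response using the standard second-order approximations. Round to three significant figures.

%OS ≈ 77.3%

ω_n = √0.133 = 0.365 rad/s; ζ = 0.0596/(2·0.365) = 0.0817.
Overshoot: exp(−π·0.0817/√(1−0.0817²)) = 0.773, i.e. 77.3%.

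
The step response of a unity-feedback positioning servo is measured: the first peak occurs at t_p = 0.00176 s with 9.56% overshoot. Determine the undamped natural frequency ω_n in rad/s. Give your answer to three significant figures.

ω_n ≈ 2230 rad/s

From the overshoot, ζ = −ln(OS)/√(π²+ln²(OS)) = 0.599.
t_p = π/ω_d ⇒ ω_d = 1780 rad/s; then ω_n = ω_d/√(1−ζ²) = 2230 rad/s.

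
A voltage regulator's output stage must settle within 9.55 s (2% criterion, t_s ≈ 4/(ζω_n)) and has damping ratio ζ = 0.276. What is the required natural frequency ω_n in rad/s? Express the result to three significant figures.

ω_n ≈ 1.52 rad/s

Rearranging t_s ≈ 4/(ζω_n) gives ω_n = 4/(ζ·t_s) = 4/(0.276 × 9.55) = 1.52 rad/s.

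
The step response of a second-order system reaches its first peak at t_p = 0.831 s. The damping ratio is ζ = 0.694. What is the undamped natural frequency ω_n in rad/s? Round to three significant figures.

ω_n ≈ 5.25 rad/s

Peak time t_p = π/ω_d, so ω_d = π/t_p = π/0.831 = 3.78 rad/s.
ω_n = ω_d/√(1−ζ²) = 3.78/√0.518 = 5.25 rad/s.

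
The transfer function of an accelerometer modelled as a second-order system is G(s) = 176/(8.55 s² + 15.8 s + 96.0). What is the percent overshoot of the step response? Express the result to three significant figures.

%OS ≈ 40.6%

Dividing through by 8.55: denominator becomes s² + 1.848 s + 11.23.
So ω_n = √11.23 = 3.35 rad/s and ζ = 1.848/(2·3.35) = 0.276.
Overshoot: exp(−π·0.276/√(1−0.276²)) = 0.406, i.e. 40.6%.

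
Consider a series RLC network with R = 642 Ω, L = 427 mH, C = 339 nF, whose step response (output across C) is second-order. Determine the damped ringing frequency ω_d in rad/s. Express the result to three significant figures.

For a series RLC circuit (capacitor voltage as output), ω_n = 1/√(LC) = 1/√(427 mH · 339 nF) = 2630 rad/s.
ζ = (R/2)·√(C/L) = (642/2)·√(339 nF/427 mH) = 0.286.
ω_d = ω_n√(1−ζ²) = 2520 rad/s.

ω_d ≈ 2520 rad/s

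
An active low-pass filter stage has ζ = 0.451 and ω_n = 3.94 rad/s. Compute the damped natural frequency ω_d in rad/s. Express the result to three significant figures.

ω_d = ω_n√(1−ζ²) = 3.94·√0.797 = 3.52 rad/s.

ω_d ≈ 3.52 rad/s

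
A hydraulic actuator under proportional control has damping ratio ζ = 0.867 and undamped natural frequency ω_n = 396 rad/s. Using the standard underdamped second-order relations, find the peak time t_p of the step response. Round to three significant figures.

t_p ≈ 0.0159 s

The damped frequency is ω_d = ω_n√(1−ζ²) = 396·√(1−0.752) = 197 rad/s.
Peak time t_p = π/ω_d = π/197 = 0.0159 s.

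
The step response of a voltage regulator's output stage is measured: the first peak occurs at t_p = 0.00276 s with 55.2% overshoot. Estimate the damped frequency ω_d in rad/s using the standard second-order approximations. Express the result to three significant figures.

t_p = π/ω_d, so ω_d = π/0.00276 = 1140 rad/s.

ω_d ≈ 1140 rad/s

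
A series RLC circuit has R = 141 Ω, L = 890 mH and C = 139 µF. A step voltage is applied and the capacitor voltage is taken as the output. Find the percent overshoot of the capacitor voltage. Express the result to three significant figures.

%OS ≈ 0.288%

For a series RLC circuit (capacitor voltage as output), ω_n = 1/√(LC) = 1/√(890 mH · 139 µF) = 89.9 rad/s.
ζ = (R/2)·√(C/L) = (141/2)·√(139 µF/890 mH) = 0.881.
%OS = 100·exp(−πζ/√(1−ζ²)) = 0.288%.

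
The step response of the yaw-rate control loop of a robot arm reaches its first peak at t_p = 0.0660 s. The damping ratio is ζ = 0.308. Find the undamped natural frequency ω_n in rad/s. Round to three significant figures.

ω_n ≈ 50.0 rad/s

Peak time t_p = π/ω_d, so ω_d = π/t_p = π/0.0660 = 47.6 rad/s.
ω_n = ω_d/√(1−ζ²) = 47.6/√0.905 = 50.0 rad/s.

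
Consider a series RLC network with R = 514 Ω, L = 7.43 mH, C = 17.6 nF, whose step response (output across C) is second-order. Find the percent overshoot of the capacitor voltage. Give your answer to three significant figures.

For a series RLC circuit (capacitor voltage as output), ω_n = 1/√(LC) = 1/√(7.43 mH · 17.6 nF) = 87400 rad/s.
ζ = (R/2)·√(C/L) = (514/2)·√(17.6 nF/7.43 mH) = 0.396.
%OS = 100·exp(−πζ/√(1−ζ²)) = 25.8%.

%OS ≈ 25.8%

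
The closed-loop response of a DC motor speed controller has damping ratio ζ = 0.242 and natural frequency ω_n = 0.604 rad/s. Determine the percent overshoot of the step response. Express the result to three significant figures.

For an underdamped second-order system, %OS = 100·exp(−πζ/√(1−ζ²)).
πζ/√(1−ζ²) = π·0.242/√(1−0.0586) = 0.7836, so %OS = 100·e^(−0.7836) = 45.7%.

%OS ≈ 45.7%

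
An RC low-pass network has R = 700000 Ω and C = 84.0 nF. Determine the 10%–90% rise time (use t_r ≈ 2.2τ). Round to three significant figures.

t_r ≈ 0.129 s

τ = RC = 700000 × 84.0 nF = 0.0588 s.
t_r ≈ 2.2τ = 0.129 s.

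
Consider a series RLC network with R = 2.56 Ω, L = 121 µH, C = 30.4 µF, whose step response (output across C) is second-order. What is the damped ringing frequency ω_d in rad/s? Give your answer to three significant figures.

ω_d ≈ 12600 rad/s

For a series RLC circuit (capacitor voltage as output), ω_n = 1/√(LC) = 1/√(121 µH · 30.4 µF) = 16500 rad/s.
ζ = (R/2)·√(C/L) = (2.56/2)·√(30.4 µF/121 µH) = 0.642.
ω_d = ω_n√(1−ζ²) = 12600 rad/s.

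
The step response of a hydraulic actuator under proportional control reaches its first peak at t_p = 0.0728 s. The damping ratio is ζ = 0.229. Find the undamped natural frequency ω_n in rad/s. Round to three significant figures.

ω_n ≈ 44.3 rad/s

Peak time t_p = π/ω_d, so ω_d = π/t_p = π/0.0728 = 43.2 rad/s.
ω_n = ω_d/√(1−ζ²) = 43.2/√0.948 = 44.3 rad/s.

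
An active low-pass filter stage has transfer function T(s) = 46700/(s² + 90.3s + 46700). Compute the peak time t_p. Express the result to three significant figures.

ω_n = √46700 = 216 rad/s; ζ = 90.3/(2·216) = 0.209.
ω_d = ω_n√(1−ζ²) = 211 rad/s. Then t_p = π/ω_d = 0.0149 s.

t_p ≈ 0.0149 s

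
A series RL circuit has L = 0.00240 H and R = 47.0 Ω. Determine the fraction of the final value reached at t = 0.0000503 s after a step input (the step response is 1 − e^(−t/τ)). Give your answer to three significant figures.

τ = L/R = 0.00240/47.0 = 0.0000511 s.
y(t)/y_∞ = 1 − e^(−t/τ) = 1 − e^(−0.0000503/0.0000511) = 1 − e^(−0.985) = 0.627.

y/y_∞ ≈ 0.627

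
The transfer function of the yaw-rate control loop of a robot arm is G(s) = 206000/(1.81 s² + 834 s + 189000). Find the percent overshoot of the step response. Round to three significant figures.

Dividing through by 1.81: denominator becomes s² + 460.8 s + 104400.
So ω_n = √104400 = 323 rad/s and ζ = 460.8/(2·323) = 0.713.
Overshoot: exp(−π·0.713/√(1−0.713²)) = 0.0410, i.e. 4.10%.

%OS ≈ 4.10%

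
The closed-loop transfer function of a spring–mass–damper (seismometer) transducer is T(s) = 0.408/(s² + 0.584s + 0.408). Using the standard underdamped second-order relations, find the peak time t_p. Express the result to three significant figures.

t_p ≈ 5.53 s

Matching coefficients with s² + 2ζω_n s + ω_n² gives ω_n² = 0.408 ⇒ ω_n = 0.639 rad/s, and ζ = 0.584/(2ω_n) = 0.457.
ω_d = ω_n√(1−ζ²) = 0.568 rad/s. Then t_p = π/ω_d = 5.53 s.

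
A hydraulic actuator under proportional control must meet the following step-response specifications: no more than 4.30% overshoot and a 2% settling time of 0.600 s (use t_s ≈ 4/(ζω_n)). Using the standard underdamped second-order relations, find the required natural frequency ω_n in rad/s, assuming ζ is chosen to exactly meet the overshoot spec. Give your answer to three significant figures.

ω_n ≈ 9.42 rad/s

Inverting the overshoot relation: ζ = |ln 0.0430|/√(π² + ln²0.0430) = 0.708.
From t_s ≈ 4/(ζω_n): ω_n = 4/(ζ·t_s) = 4/(0.708·0.600) = 9.42 rad/s.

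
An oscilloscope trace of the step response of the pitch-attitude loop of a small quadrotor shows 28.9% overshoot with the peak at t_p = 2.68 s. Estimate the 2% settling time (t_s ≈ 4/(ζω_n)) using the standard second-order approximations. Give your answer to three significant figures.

ζ from %OS: ζ = |ln 0.289|/√(π²+ln²0.289) = 0.367.
From t_p = π/ω_d, ω_d = π/2.68 = 1.17 rad/s, so ω_n = ω_d/√(1−ζ²) = 1.26 rad/s.
t_s ≈ 4/(ζω_n) = 4/(0.367·1.26) = 8.64 s.

t_s ≈ 8.64 s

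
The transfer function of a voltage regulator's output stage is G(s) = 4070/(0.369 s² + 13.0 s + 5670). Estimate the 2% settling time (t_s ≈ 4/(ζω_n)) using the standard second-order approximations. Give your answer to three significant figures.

t_s ≈ 0.227 s

Dividing through by 0.369: denominator becomes s² + 35.23 s + 15370.
So ω_n = √15370 = 124 rad/s and ζ = 35.23/(2·124) = 0.142.
t_s ≈ 4/(ζω_n) = 0.227 s.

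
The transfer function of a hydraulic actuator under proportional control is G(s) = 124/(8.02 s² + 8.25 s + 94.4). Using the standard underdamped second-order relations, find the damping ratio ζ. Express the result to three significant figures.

ζ ≈ 0.150

Dividing through by 8.02: denominator becomes s² + 1.029 s + 11.77.
So ω_n = √11.77 = 3.43 rad/s and ζ = 1.029/(2·3.43) = 0.150.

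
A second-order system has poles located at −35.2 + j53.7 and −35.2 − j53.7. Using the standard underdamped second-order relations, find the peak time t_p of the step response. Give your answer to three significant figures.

t_p ≈ 0.0585 s

t_p = π/ω_d with ω_d = 53.7 (the imaginary part), so t_p = 0.0585 s.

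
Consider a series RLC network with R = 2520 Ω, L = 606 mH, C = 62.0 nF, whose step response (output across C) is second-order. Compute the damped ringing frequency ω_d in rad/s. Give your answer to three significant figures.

For a series RLC circuit (capacitor voltage as output), ω_n = 1/√(LC) = 1/√(606 mH · 62.0 nF) = 5160 rad/s.
ζ = (R/2)·√(C/L) = (2520/2)·√(62.0 nF/606 mH) = 0.403.
ω_d = ω_n√(1−ζ²) = 4720 rad/s.

ω_d ≈ 4720 rad/s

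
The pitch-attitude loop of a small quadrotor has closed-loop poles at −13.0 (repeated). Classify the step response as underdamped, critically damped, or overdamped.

critically damped

Since there is a repeated negative-real pole, the response is critically damped.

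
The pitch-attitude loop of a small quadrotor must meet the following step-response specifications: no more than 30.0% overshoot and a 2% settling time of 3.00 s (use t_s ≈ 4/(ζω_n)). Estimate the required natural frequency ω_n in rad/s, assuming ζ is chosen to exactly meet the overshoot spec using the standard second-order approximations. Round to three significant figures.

ζ = −ln(OS)/√(π² + (ln OS)²). With OS = 0.300, ln OS = −1.204 and ζ = 1.204/3.364 = 0.358.
Then ω_n = 4/(ζ t_s) = 4/(0.358 × 3.00) = 3.73 rad/s.

ω_n ≈ 3.73 rad/s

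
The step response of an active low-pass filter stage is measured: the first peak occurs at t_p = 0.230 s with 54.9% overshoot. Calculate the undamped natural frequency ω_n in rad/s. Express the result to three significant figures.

The overshoot fixes ζ = −ln(OS)/√(π²+ln²(OS)) = 0.187.
t_p = π/ω_d ⇒ ω_d = 13.7 rad/s; then ω_n = ω_d/√(1−ζ²) = 13.9 rad/s.

ω_n ≈ 13.9 rad/s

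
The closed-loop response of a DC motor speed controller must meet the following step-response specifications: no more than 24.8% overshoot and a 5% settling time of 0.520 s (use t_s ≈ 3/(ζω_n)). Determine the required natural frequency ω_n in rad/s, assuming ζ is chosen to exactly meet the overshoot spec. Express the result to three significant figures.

From %OS = 100·exp(−πζ/√(1−ζ²)), invert to get ζ = −ln(OS)/√(π² + ln²(OS)) with OS = 0.248.
−ln 0.248 = 1.394, so ζ = 1.394/√(π² + 1.944) = 0.406.
Then ω_n = 3/(ζ t_s) = 3/(0.406 × 0.520) = 14.2 rad/s.

ω_n ≈ 14.2 rad/s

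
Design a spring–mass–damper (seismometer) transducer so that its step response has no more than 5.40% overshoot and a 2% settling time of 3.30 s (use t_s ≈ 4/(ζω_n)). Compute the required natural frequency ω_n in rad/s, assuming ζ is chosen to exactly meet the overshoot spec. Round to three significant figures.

ω_n ≈ 1.78 rad/s

From %OS = 100·exp(−πζ/√(1−ζ²)), invert to get ζ = −ln(OS)/√(π² + ln²(OS)) with OS = 0.0540.
−ln 0.0540 = 2.919, so ζ = 2.919/√(π² + 8.519) = 0.681.
From t_s ≈ 4/(ζω_n): ω_n = 4/(ζ·t_s) = 4/(0.681·3.30) = 1.78 rad/s.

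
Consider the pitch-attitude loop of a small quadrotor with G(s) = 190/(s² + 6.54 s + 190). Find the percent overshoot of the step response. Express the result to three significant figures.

Comparing the denominator to s² + 2ζω_n s + ω_n²: ω_n = √190 = 13.8 rad/s, and 2ζω_n = 6.54 so ζ = 6.54/(2·13.8) = 0.237.
%OS = 100·exp(−πζ/√(1−ζ²)) = 46.4%.

%OS ≈ 46.4%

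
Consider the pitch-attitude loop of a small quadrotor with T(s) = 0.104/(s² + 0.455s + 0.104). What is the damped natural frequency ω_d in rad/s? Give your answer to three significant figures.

ω_d ≈ 0.229 rad/s

Comparing the denominator to s² + 2ζω_n s + ω_n²: ω_n = √0.104 = 0.322 rad/s, and 2ζω_n = 0.455 so ζ = 0.455/(2·0.322) = 0.705.
ω_d = ω_n√(1−ζ²) = 0.229 rad/s.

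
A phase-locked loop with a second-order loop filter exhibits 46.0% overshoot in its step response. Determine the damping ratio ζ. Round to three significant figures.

ζ = −ln(OS)/√(π² + (ln OS)²). With OS = 0.460, ln OS = −0.7765 and ζ = 0.7765/3.236 = 0.240.

ζ ≈ 0.240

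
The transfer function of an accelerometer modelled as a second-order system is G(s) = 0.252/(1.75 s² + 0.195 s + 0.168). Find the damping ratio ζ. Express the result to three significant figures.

Dividing through by 1.75: denominator becomes s² + 0.1114 s + 0.09600.
So ω_n = √0.09600 = 0.310 rad/s and ζ = 0.1114/(2·0.310) = 0.180.

ζ ≈ 0.180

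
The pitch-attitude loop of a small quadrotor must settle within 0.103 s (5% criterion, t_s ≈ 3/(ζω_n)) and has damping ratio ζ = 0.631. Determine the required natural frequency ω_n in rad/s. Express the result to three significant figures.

ω_n ≈ 46.2 rad/s

Rearranging t_s ≈ 3/(ζω_n) gives ω_n = 3/(ζ·t_s) = 3/(0.631 × 0.103) = 46.2 rad/s.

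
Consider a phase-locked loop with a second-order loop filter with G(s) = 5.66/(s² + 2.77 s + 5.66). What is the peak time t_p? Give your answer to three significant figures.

Comparing the denominator to s² + 2ζω_n s + ω_n²: ω_n = √5.66 = 2.38 rad/s, and 2ζω_n = 2.77 so ζ = 2.77/(2·2.38) = 0.582.
The damped frequency ω_d = ω_n√(1−ζ²) = 1.93 rad/s. Then t_p = π/ω_d = 1.62 s.

t_p ≈ 1.62 s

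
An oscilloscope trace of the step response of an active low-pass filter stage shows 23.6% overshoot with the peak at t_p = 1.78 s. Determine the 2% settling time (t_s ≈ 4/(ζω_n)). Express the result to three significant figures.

ζ from %OS: ζ = |ln 0.236|/√(π²+ln²0.236) = 0.418.
From t_p = π/ω_d, ω_d = π/1.78 = 1.76 rad/s, so ω_n = ω_d/√(1−ζ²) = 1.94 rad/s.
t_s ≈ 4/(ζω_n) = 4/(0.418·1.94) = 4.93 s.

t_s ≈ 4.93 s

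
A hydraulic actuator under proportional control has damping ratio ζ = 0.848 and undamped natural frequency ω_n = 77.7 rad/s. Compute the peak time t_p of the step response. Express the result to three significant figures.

The damped frequency is ω_d = ω_n√(1−ζ²) = 77.7·√(1−0.719) = 41.2 rad/s.
Peak time t_p = π/ω_d = π/41.2 = 0.0763 s.

t_p ≈ 0.0763 s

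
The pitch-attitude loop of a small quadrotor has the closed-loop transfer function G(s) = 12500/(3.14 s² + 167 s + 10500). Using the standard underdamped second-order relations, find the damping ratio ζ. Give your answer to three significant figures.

ζ ≈ 0.460

Dividing through by 3.14: denominator becomes s² + 53.18 s + 3344.
So ω_n = √3344 = 57.8 rad/s and ζ = 53.18/(2·57.8) = 0.460.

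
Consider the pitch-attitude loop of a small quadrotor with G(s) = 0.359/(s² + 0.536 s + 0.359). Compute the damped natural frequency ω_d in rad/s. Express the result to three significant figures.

ω_n = √0.359 = 0.599 rad/s; ζ = 0.536/(2·0.599) = 0.447.
The damped frequency ω_d = ω_n√(1−ζ²) = 0.536 rad/s.

ω_d ≈ 0.536 rad/s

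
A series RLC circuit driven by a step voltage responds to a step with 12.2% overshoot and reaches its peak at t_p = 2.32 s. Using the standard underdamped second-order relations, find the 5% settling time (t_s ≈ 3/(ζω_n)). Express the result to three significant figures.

ζ from %OS: ζ = |ln 0.122|/√(π²+ln²0.122) = 0.556.
From t_p = π/ω_d, ω_d = π/2.32 = 1.35 rad/s, so ω_n = ω_d/√(1−ζ²) = 1.63 rad/s.
t_s ≈ 3/(ζω_n) = 3/(0.556·1.63) = 3.31 s.

t_s ≈ 3.31 s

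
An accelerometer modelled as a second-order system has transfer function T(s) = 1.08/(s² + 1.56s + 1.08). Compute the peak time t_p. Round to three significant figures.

ω_n = √1.08 = 1.04 rad/s; ζ = 1.56/(2·1.04) = 0.751.
ω_d = ω_n√(1−ζ²) = 0.687 rad/s. Then t_p = π/ω_d = 4.57 s.

t_p ≈ 4.57 s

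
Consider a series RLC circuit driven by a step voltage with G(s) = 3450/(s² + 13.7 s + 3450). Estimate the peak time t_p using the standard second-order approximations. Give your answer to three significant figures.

t_p ≈ 0.0539 s

ω_n = √3450 = 58.7 rad/s; ζ = 13.7/(2·58.7) = 0.117.
The damped frequency ω_d = ω_n√(1−ζ²) = 58.3 rad/s. Then t_p = π/ω_d = 0.0539 s.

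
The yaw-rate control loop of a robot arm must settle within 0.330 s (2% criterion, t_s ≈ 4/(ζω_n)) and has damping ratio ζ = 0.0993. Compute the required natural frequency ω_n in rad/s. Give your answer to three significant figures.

Rearranging t_s ≈ 4/(ζω_n) gives ω_n = 4/(ζ·t_s) = 4/(0.0993 × 0.330) = 122 rad/s.

ω_n ≈ 122 rad/s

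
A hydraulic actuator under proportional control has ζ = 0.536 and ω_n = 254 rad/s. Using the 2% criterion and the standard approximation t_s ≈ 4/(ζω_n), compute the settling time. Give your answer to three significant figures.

t_s ≈ 4/(ζω_n) = 4/(0.536 × 254) = 0.0294 s.

t_s ≈ 0.0294 s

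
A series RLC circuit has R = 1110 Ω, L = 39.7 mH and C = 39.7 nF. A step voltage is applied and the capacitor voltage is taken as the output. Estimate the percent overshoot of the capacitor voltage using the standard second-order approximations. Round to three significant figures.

For a series RLC circuit (capacitor voltage as output), ω_n = 1/√(LC) = 1/√(39.7 mH · 39.7 nF) = 25200 rad/s.
ζ = (R/2)·√(C/L) = (1110/2)·√(39.7 nF/39.7 mH) = 0.555.
Overshoot: exp(−π·0.555/√(1−0.555²)) = 0.123, i.e. 12.3%.

%OS ≈ 12.3%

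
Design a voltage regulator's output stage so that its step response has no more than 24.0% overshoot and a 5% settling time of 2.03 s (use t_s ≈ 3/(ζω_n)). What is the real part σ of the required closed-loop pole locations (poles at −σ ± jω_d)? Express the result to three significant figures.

σ ≈ 1.48

The settling-time spec alone fixes σ = ζω_n = 3/t_s = 3/2.03 = 1.48.
(Overshoot then fixes ζ = 0.414 and hence ω_d = σ·√(1−ζ²)/ζ = 3.25 rad/s.)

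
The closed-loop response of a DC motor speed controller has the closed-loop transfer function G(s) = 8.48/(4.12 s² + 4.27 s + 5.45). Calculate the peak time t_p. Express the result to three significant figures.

Dividing through by 4.12: denominator becomes s² + 1.036 s + 1.323.
So ω_n = √1.323 = 1.15 rad/s and ζ = 1.036/(2·1.15) = 0.451.
ω_d = ω_n√(1−ζ²) = 1.03 rad/s. t_p = π/ω_d = 3.06 s.

t_p ≈ 3.06 s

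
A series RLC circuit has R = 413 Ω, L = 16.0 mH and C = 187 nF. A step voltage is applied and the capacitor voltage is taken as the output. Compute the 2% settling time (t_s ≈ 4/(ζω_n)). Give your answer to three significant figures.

For a series RLC circuit (capacitor voltage as output), ω_n = 1/√(LC) = 1/√(16.0 mH · 187 nF) = 18300 rad/s.
ζ = (R/2)·√(C/L) = (413/2)·√(187 nF/16.0 mH) = 0.706.
t_s ≈ 4/(ζω_n) = 0.000310 s.

t_s ≈ 0.000310 s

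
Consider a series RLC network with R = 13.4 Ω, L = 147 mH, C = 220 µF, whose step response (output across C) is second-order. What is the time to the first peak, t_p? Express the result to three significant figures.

t_p ≈ 0.0185 s

For a series RLC circuit (capacitor voltage as output), ω_n = 1/√(LC) = 1/√(147 mH · 220 µF) = 176 rad/s.
ζ = (R/2)·√(C/L) = (13.4/2)·√(220 µF/147 mH) = 0.259.
ω_d = ω_n√(1−ζ²) = 170 rad/s. t_p = π/ω_d = 0.0185 s.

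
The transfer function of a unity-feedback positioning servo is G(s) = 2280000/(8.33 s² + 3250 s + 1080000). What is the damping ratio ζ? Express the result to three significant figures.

Dividing through by 8.33: denominator becomes s² + 390.2 s + 129700.
So ω_n = √129700 = 360 rad/s and ζ = 390.2/(2·360) = 0.542.

ζ ≈ 0.542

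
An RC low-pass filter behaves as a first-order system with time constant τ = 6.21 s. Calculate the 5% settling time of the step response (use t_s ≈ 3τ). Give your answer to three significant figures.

t_s ≈ 18.6 s

t_s ≈ 3τ = 18.6 s.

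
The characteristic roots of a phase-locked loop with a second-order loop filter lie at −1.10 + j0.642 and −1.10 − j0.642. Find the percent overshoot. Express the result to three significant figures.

The poles are at −σ ± jω_d with σ = 1.10 and ω_d = 0.642, so ω_n = √(σ²+ω_d²) = 1.27 rad/s and ζ = σ/ω_n = 0.864.
Overshoot: exp(−π·0.864/√(1−0.864²)) = 0.00459, i.e. 0.459%.

%OS ≈ 0.459%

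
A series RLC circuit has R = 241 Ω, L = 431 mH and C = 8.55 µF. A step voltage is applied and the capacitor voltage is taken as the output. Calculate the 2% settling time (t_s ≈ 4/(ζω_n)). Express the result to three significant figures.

For a series RLC circuit (capacitor voltage as output), ω_n = 1/√(LC) = 1/√(431 mH · 8.55 µF) = 521 rad/s.
ζ = (R/2)·√(C/L) = (241/2)·√(8.55 µF/431 mH) = 0.537.
t_s ≈ 4/(ζω_n) = 0.0143 s.

t_s ≈ 0.0143 s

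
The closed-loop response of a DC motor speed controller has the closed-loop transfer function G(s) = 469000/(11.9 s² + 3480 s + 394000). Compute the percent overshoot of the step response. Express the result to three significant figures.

%OS ≈ 1.44%

Dividing through by 11.9: denominator becomes s² + 292.4 s + 33110.
So ω_n = √33110 = 182 rad/s and ζ = 292.4/(2·182) = 0.804.
%OS = 100 e^{−πζ/√(1−ζ²)} with ζ = 0.804 gives 1.44%.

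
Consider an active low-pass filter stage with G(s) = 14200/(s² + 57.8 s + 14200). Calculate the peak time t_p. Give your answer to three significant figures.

t_p ≈ 0.0272 s

Matching coefficients with s² + 2ζω_n s + ω_n² gives ω_n² = 14200 ⇒ ω_n = 119 rad/s, and ζ = 57.8/(2ω_n) = 0.243.
The damped frequency ω_d = ω_n√(1−ζ²) = 116 rad/s. Then t_p = π/ω_d = 0.0272 s.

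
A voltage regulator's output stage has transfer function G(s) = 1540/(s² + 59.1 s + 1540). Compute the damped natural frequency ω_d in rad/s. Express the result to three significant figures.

ω_d ≈ 25.8 rad/s

Matching coefficients with s² + 2ζω_n s + ω_n² gives ω_n² = 1540 ⇒ ω_n = 39.2 rad/s, and ζ = 59.1/(2ω_n) = 0.753.
ω_d = 39.2·√(1 − 0.753²) = 25.8 rad/s.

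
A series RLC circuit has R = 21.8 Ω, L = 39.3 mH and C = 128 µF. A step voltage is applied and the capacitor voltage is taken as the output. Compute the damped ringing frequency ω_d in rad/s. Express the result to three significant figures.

ω_d ≈ 349 rad/s

For a series RLC circuit (capacitor voltage as output), ω_n = 1/√(LC) = 1/√(39.3 mH · 128 µF) = 446 rad/s.
ζ = (R/2)·√(C/L) = (21.8/2)·√(128 µF/39.3 mH) = 0.622.
The damped frequency ω_d = ω_n√(1−ζ²) = 349 rad/s.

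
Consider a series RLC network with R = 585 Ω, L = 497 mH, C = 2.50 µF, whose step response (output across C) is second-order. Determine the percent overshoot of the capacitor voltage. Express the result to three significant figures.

%OS ≈ 6.52%

For a series RLC circuit (capacitor voltage as output), ω_n = 1/√(LC) = 1/√(497 mH · 2.50 µF) = 897 rad/s.
ζ = (R/2)·√(C/L) = (585/2)·√(2.50 µF/497 mH) = 0.656.
%OS = 100 e^{−πζ/√(1−ζ²)} with ζ = 0.656 gives 6.52%.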